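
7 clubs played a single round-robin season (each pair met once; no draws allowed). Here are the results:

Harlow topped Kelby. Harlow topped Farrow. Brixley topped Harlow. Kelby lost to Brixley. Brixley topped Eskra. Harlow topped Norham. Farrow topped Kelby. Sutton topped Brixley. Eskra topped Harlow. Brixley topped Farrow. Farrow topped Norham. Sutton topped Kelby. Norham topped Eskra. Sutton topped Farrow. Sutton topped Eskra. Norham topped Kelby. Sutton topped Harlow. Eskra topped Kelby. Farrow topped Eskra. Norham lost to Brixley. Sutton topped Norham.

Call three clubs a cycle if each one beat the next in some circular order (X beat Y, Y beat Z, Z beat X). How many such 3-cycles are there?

Win totals: Farrow 3, Harlow 3, Kelby 0, Norham 2, Sutton 6, Eskra 2, Brixley 5.
A club with w wins dominates both others in C(w,2) triples; summing gives 3 + 3 + 0 + 1 + 15 + 1 + 10 = 33 transitive triples.
Total triples C(7,3) = 35, so cyclic triples = 35 − 33 = 2.

2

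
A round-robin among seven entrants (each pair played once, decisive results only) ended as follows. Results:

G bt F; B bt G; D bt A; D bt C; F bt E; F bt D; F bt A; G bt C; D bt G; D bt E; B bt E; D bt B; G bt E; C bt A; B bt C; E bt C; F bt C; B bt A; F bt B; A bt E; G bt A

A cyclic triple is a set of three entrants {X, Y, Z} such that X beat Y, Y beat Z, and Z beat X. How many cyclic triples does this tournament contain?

Win totals: A 1, B 4, C 1, D 5, E 1, F 5, G 4.
An entrant with w wins dominates both others in C(w,2) triples; summing gives 0 + 6 + 0 + 10 + 0 + 10 + 6 = 32 transitive triples.
Total triples C(7,3) = 35, so cyclic triples = 35 − 32 = 3.

3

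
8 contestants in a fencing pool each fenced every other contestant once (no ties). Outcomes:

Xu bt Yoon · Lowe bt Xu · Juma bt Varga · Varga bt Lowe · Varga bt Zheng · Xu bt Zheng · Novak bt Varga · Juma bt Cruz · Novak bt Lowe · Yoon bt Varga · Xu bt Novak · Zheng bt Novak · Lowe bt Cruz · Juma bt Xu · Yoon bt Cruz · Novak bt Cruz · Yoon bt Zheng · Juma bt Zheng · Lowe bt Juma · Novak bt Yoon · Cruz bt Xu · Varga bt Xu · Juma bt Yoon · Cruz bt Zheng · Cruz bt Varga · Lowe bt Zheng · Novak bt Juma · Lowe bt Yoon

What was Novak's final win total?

5

Novak's results: beat Lowe, Varga, Yoon, Juma, Cruz; lost to Zheng, Xu.
That is 5 wins.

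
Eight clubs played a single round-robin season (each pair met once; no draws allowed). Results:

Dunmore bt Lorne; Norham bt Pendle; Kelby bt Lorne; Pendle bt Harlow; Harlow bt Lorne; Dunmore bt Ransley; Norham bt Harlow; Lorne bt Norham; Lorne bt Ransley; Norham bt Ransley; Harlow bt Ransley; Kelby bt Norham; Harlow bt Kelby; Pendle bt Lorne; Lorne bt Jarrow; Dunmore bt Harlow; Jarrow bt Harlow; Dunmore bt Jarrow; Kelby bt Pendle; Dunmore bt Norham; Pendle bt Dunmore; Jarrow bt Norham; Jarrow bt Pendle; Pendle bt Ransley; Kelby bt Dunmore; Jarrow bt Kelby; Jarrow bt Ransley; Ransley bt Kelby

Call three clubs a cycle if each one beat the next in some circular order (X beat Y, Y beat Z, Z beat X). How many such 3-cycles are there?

15

Win totals: Ransley 1, Norham 3, Jarrow 5, Pendle 4, Kelby 4, Harlow 3, Dunmore 5, Lorne 3.
A club with w wins dominates both others in C(w,2) triples; summing gives 0 + 3 + 10 + 6 + 6 + 3 + 10 + 3 = 41 transitive triples.
Total triples C(8,3) = 56, so cyclic triples = 56 − 41 = 15.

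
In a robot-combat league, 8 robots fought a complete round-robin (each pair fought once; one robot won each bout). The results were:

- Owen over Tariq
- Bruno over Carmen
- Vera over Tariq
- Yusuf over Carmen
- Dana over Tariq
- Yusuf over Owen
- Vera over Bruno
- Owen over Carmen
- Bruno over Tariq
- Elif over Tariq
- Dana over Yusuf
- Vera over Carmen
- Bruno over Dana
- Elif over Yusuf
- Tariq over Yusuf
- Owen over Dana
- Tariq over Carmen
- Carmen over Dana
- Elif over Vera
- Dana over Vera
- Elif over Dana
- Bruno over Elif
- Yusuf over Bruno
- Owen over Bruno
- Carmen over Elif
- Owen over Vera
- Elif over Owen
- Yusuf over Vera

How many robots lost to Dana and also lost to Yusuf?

Dana beat: Vera, Yusuf, Tariq.
Yusuf beat: Vera, Bruno, Owen, Carmen.
Both beat: Vera — 1.

1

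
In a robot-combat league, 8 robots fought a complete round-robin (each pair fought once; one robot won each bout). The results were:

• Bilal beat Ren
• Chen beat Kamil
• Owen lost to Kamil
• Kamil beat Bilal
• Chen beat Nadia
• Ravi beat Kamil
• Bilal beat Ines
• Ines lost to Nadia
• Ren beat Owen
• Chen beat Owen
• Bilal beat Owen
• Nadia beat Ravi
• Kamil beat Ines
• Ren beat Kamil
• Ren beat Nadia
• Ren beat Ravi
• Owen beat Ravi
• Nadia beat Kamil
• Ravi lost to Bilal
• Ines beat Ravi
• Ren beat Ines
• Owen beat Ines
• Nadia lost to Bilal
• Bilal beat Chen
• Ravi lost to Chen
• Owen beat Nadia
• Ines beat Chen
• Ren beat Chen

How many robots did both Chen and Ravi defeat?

Chen beat: Kamil, Ravi, Nadia, Owen.
Ravi beat: Kamil.
Both beat: Kamil — 1.

1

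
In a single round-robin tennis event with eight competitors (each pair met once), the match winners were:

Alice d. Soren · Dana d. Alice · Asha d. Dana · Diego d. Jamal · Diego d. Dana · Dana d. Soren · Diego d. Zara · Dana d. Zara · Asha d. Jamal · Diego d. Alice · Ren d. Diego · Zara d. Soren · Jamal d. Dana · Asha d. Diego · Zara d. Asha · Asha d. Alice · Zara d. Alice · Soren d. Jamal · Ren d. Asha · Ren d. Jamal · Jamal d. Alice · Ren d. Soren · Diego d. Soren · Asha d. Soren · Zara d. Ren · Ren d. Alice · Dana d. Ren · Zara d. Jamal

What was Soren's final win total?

Soren's results: beat Jamal; lost to Dana, Diego, Alice, Zara, Asha, Ren.
That is 1 win.

1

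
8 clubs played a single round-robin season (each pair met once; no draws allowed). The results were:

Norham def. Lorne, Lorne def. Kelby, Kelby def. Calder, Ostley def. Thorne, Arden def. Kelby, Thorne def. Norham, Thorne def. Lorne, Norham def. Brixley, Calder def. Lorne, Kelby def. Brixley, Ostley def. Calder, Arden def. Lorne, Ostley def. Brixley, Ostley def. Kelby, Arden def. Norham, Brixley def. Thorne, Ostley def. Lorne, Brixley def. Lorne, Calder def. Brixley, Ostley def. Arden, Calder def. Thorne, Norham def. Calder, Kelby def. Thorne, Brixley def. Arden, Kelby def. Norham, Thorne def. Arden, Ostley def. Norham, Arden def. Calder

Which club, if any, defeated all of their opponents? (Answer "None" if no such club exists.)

Ostley has 7 wins out of 7 opponents — a perfect record.

Ostley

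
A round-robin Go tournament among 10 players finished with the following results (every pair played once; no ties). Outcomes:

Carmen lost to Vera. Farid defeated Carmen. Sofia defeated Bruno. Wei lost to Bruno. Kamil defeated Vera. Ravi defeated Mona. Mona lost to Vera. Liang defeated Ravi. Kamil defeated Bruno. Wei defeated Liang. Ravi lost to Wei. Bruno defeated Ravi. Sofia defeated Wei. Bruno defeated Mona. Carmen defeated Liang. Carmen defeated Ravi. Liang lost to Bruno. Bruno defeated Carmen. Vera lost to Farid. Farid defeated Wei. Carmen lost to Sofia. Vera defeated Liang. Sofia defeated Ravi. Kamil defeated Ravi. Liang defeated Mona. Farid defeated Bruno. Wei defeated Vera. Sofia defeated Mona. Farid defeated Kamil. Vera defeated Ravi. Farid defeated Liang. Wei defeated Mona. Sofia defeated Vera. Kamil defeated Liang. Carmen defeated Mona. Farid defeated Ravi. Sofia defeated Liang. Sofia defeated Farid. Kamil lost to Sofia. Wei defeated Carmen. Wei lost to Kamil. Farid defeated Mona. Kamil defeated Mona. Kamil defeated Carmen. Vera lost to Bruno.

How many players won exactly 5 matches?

Win totals: Farid 8, Kamil 7, Bruno 6, Ravi 1, Sofia 9, Wei 5, Mona 0, Vera 4, Carmen 3, Liang 2.
Exactly 5: Wei — 1 player.

1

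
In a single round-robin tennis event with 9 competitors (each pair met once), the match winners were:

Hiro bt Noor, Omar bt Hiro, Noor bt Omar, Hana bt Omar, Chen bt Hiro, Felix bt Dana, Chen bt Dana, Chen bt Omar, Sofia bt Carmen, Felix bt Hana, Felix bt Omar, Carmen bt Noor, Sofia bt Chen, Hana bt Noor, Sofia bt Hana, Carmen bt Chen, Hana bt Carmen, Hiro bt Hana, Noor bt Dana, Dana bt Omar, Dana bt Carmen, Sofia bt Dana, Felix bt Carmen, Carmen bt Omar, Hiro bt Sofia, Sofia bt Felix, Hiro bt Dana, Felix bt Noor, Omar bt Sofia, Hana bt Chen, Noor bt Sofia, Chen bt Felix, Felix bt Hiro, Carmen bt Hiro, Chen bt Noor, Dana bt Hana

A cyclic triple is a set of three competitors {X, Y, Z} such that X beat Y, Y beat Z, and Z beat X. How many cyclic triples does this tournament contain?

Win totals: Felix 6, Hana 4, Dana 3, Omar 2, Chen 5, Noor 3, Carmen 4, Hiro 4, Sofia 5.
A competitor with w wins dominates both others in C(w,2) triples; summing gives 15 + 6 + 3 + 1 + 10 + 3 + 6 + 6 + 10 = 60 transitive triples.
Total triples C(9,3) = 84, so cyclic triples = 84 − 60 = 24.

24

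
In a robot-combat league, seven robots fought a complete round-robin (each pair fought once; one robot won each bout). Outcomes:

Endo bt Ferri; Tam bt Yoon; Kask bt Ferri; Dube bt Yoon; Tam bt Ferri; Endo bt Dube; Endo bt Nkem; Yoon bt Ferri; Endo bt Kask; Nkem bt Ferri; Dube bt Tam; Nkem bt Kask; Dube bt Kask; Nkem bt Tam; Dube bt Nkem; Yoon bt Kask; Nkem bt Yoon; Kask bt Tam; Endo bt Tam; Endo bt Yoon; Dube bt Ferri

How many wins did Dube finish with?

Dube's results: beat Ferri, Nkem, Tam, Yoon, Kask; lost to Endo.
That is 5 wins.

5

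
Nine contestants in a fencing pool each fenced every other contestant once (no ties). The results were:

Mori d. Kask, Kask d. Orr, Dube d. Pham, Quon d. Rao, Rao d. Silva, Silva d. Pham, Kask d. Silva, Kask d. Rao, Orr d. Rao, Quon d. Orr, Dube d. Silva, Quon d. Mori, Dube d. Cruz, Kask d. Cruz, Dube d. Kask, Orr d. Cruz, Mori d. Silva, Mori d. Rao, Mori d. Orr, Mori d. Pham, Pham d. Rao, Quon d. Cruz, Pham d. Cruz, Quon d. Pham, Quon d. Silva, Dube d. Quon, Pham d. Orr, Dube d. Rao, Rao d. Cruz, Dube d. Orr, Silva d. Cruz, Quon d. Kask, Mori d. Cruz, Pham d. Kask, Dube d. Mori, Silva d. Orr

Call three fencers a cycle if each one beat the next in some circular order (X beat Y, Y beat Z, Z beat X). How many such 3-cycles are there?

3

Win totals: Mori 6, Cruz 0, Orr 2, Kask 4, Rao 2, Pham 4, Quon 7, Silva 3, Dube 8.
A fencer with w wins dominates both others in C(w,2) triples; summing gives 15 + 0 + 1 + 6 + 1 + 6 + 21 + 3 + 28 = 81 transitive triples.
Total triples C(9,3) = 84, so cyclic triples = 84 − 81 = 3.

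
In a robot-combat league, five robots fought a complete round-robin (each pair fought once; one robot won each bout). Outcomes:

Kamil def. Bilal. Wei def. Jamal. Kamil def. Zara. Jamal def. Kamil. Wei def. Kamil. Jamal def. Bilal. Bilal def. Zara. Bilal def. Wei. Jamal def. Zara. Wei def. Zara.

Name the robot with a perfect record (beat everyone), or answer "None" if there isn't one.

None

Highest win total is Wei with 3 (out of 4 possible).
Wei lost to Bilal, so no robot went undefeated.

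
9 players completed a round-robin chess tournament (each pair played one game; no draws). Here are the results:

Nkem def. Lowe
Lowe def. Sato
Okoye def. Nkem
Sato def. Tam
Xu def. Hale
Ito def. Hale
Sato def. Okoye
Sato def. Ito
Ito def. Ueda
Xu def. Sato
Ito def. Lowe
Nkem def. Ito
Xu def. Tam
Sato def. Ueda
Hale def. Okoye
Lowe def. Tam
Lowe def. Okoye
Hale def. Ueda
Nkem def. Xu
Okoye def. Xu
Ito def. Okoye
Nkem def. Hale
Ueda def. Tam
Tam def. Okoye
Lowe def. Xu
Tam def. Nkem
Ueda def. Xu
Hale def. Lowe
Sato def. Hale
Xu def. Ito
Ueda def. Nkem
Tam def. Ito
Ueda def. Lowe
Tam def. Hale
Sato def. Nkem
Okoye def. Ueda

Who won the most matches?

Sato

Win totals: Lowe 4, Hale 3, Sato 6, Ito 4, Ueda 4, Tam 4, Okoye 3, Xu 4, Nkem 4.
Sato leads with 6 wins (next highest: 4).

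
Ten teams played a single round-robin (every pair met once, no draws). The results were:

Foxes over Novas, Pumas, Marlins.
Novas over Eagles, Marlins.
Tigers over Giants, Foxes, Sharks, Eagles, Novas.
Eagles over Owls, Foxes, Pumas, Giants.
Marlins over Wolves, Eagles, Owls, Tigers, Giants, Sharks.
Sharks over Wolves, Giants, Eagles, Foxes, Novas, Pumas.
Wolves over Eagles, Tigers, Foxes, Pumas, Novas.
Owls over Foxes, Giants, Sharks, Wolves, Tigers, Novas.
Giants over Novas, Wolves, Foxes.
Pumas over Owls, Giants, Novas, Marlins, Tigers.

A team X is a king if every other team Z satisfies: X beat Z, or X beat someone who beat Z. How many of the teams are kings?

9

Foxes reaches everyone (king).
Wolves reaches everyone (king).
Eagles reaches everyone (king).
Tigers reaches everyone (king).
Giants cannot reach Sharks, Owls in two steps.
Pumas reaches everyone (king).
Marlins reaches everyone (king).
Sharks reaches everyone (king).
Owls reaches everyone (king).
Novas reaches everyone (king).
Kings: Foxes, Wolves, Eagles, Tigers, Pumas, Marlins, Sharks, Owls, Novas — 9.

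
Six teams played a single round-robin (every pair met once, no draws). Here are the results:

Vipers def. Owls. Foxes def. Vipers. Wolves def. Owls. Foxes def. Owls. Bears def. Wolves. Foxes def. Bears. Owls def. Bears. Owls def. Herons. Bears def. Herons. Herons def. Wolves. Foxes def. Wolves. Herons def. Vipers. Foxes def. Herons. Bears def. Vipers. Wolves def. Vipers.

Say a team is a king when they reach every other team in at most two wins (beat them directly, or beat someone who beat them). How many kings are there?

1

Herons cannot reach Foxes, Bears in two steps.
Foxes reaches everyone (king).
Wolves cannot reach Foxes in two steps.
Owls cannot reach Foxes in two steps.
Vipers cannot reach Foxes, Wolves in two steps.
Bears cannot reach Foxes in two steps.
Kings: Foxes — 1.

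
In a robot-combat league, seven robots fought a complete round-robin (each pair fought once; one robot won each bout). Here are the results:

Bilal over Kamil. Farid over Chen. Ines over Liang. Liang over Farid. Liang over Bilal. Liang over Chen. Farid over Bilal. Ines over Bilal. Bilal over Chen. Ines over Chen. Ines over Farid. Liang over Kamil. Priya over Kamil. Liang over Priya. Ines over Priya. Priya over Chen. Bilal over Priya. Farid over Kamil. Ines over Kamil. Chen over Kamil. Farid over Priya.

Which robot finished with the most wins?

Ines

Win totals: Ines 6, Bilal 3, Priya 2, Kamil 0, Farid 4, Liang 5, Chen 1.
Ines leads with 6 wins (next highest: 5).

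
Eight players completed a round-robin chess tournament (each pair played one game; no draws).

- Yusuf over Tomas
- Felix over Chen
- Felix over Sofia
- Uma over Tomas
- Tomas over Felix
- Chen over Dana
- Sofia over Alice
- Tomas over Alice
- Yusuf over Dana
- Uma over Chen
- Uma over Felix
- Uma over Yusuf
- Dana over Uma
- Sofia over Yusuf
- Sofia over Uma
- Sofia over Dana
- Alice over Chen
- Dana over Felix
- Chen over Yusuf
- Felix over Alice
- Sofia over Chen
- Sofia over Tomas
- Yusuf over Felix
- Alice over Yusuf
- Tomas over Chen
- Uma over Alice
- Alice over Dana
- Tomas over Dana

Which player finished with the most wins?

Win totals: Tomas 4, Uma 5, Chen 2, Alice 3, Felix 3, Dana 2, Yusuf 3, Sofia 6.
Sofia leads with 6 wins (next highest: 5).

Sofia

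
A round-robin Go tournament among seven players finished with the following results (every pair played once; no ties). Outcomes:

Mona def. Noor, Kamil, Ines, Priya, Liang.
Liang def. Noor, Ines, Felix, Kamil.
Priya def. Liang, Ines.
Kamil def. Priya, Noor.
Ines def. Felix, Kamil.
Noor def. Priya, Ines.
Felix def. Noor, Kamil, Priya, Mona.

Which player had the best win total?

Mona

Win totals: Felix 4, Noor 2, Kamil 2, Liang 4, Priya 2, Mona 5, Ines 2.
Mona leads with 5 wins (next highest: 4).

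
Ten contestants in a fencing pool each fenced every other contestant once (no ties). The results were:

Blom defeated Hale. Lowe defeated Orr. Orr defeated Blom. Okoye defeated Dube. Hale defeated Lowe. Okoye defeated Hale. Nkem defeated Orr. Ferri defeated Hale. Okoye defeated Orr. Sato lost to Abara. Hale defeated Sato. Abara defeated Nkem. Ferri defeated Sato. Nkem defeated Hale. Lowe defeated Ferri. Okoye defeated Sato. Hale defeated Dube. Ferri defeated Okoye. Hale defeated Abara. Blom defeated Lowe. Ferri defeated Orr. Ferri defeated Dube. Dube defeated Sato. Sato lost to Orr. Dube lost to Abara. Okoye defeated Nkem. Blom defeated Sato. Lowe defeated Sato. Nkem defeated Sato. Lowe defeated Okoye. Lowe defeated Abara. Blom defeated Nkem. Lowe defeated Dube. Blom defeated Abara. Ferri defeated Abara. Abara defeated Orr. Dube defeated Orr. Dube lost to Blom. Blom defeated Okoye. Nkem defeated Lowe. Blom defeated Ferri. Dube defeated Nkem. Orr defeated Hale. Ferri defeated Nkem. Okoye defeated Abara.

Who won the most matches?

Blom

Win totals: Hale 4, Lowe 6, Dube 3, Abara 4, Blom 8, Okoye 6, Ferri 7, Nkem 4, Orr 3, Sato 0.
Blom leads with 8 wins (next highest: 7).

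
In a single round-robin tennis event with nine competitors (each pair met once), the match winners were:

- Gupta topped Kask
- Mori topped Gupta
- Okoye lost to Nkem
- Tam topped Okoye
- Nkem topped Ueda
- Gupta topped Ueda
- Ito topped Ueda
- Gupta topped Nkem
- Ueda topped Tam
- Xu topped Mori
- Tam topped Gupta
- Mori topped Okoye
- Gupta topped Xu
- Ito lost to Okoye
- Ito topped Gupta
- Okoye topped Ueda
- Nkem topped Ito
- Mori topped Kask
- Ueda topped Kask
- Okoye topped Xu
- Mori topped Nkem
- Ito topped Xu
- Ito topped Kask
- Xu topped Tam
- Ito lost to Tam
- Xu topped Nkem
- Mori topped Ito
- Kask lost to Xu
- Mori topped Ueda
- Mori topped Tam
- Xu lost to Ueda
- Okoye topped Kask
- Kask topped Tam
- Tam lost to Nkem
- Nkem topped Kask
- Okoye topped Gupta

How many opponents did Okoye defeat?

Okoye's results: beat Gupta, Kask, Xu, Ueda, Ito; lost to Tam, Nkem, Mori.
That is 5 wins.

5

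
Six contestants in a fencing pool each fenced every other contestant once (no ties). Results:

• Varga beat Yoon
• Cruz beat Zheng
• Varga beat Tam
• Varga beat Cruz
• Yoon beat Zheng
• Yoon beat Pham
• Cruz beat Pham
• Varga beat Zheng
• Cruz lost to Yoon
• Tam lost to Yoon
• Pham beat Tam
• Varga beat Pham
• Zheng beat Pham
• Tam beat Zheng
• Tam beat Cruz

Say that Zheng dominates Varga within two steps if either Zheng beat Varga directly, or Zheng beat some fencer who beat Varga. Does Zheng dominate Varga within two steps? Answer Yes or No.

Zheng did not beat Varga directly.
Zheng beat Pham, but each of them lost to Varga. No two-step path.

No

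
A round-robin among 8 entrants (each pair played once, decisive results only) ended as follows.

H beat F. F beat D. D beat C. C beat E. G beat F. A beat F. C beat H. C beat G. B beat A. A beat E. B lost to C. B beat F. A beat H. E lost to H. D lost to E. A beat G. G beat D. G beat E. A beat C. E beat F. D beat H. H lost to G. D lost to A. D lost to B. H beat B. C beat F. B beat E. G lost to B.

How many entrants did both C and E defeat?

C beat: B, E, F, G, H.
E beat: D, F.
Both beat: F — 1.

1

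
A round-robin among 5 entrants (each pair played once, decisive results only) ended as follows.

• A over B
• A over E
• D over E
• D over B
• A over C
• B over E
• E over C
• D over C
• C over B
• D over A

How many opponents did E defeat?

1

E's results: beat C; lost to A, B, D.
That is 1 win.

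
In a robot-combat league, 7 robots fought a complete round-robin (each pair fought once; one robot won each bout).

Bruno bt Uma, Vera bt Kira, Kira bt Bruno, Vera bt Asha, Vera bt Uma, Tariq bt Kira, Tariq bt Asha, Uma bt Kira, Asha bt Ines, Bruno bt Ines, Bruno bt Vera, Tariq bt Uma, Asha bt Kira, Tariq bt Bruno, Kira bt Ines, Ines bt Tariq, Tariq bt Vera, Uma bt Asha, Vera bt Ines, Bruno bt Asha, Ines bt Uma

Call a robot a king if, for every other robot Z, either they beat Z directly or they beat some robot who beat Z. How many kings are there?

Vera reaches everyone (king).
Tariq reaches everyone (king).
Kira reaches everyone (king).
Uma cannot reach Vera, Tariq in two steps.
Bruno reaches everyone (king).
Ines reaches everyone (king).
Asha cannot reach Vera in two steps.
Kings: Vera, Tariq, Kira, Bruno, Ines — 5.

5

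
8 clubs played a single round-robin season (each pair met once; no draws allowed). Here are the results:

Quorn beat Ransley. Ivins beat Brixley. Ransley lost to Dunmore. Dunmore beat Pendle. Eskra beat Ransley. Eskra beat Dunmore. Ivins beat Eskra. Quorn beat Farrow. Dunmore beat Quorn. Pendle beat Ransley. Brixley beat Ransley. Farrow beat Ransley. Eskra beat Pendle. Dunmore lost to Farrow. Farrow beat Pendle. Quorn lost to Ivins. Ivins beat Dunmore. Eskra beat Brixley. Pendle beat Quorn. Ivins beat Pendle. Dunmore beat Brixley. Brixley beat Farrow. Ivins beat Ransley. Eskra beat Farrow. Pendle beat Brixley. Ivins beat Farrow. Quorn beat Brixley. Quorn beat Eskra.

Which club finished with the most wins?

Win totals: Farrow 3, Brixley 2, Ivins 7, Ransley 0, Dunmore 4, Pendle 3, Quorn 4, Eskra 5.
Ivins leads with 7 wins (next highest: 5).

Ivins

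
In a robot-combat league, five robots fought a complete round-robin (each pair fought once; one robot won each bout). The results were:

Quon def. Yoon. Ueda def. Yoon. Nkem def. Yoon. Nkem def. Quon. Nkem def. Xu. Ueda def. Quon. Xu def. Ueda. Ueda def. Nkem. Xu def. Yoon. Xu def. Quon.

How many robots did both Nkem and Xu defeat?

Nkem beat: Yoon, Xu, Quon.
Xu beat: Yoon, Ueda, Quon.
Both beat: Yoon, Quon — 2.

2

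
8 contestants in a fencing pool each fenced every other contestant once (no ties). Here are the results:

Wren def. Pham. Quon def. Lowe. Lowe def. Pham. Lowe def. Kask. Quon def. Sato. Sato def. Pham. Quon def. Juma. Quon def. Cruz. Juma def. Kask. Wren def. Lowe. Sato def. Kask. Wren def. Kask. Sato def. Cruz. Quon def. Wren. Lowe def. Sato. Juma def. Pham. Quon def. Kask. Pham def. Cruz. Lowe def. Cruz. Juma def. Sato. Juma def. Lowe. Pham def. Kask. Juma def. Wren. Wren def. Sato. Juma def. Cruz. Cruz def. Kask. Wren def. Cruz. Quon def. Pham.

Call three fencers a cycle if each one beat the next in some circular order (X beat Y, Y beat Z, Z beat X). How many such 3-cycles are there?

Win totals: Juma 6, Lowe 4, Pham 2, Quon 7, Cruz 1, Sato 3, Kask 0, Wren 5.
A fencer with w wins dominates both others in C(w,2) triples; summing gives 15 + 6 + 1 + 21 + 0 + 3 + 0 + 10 = 56 transitive triples.
Total triples C(8,3) = 56, so cyclic triples = 56 − 56 = 0.

0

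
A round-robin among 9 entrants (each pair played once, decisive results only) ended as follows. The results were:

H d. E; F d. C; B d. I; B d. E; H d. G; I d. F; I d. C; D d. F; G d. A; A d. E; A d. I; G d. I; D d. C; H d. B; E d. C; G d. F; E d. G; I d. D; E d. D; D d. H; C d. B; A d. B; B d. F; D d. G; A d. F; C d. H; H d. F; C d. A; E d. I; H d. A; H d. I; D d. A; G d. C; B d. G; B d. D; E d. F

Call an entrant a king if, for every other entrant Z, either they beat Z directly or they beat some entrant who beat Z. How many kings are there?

6

A cannot reach H in two steps.
B reaches everyone (king).
C reaches everyone (king).
D reaches everyone (king).
E reaches everyone (king).
F cannot reach D, E, G, I in two steps.
G reaches everyone (king).
H reaches everyone (king).
I cannot reach E in two steps.
Kings: B, C, D, E, G, H — 6.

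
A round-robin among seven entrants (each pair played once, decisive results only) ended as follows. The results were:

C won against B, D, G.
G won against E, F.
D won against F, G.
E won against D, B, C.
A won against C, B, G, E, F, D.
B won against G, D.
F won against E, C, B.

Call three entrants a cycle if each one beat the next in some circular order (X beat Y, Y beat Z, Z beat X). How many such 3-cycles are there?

8

Win totals: A 6, B 2, C 3, D 2, E 3, F 3, G 2.
An entrant with w wins dominates both others in C(w,2) triples; summing gives 15 + 1 + 3 + 1 + 3 + 3 + 1 = 27 transitive triples.
Total triples C(7,3) = 35, so cyclic triples = 35 − 27 = 8.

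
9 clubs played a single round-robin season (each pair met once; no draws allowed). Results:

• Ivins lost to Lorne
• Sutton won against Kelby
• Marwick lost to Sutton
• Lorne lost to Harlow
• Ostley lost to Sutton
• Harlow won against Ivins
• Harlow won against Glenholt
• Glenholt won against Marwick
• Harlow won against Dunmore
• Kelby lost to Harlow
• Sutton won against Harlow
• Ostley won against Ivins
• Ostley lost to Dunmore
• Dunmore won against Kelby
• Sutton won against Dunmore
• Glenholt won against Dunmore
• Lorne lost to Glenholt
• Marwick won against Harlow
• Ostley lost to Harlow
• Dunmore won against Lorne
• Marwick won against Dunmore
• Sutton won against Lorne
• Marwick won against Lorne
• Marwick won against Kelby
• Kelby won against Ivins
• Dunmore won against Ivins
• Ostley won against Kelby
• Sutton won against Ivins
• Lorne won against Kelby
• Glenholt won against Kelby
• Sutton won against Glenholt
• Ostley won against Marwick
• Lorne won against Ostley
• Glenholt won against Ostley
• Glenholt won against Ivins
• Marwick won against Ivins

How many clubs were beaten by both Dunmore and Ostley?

Dunmore beat: Ivins, Kelby, Lorne, Ostley.
Ostley beat: Ivins, Marwick, Kelby.
Both beat: Ivins, Kelby — 2.

2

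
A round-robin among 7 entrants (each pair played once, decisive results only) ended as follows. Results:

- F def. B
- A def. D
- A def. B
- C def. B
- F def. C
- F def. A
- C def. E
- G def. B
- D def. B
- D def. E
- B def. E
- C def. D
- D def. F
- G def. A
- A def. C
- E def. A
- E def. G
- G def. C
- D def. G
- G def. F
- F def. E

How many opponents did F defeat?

F's results: beat A, B, C, E; lost to D, G.
That is 4 wins.

4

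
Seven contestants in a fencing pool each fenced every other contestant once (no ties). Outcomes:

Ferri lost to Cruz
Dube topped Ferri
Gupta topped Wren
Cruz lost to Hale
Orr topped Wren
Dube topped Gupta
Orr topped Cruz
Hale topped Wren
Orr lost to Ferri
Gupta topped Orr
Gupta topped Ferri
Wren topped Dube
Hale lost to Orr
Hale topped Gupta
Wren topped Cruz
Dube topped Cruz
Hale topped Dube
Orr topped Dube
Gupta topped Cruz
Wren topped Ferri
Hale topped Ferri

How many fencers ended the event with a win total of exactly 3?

Win totals: Ferri 1, Dube 3, Gupta 4, Hale 5, Orr 4, Cruz 1, Wren 3.
Exactly 3: Dube, Wren — 2 fencers.

2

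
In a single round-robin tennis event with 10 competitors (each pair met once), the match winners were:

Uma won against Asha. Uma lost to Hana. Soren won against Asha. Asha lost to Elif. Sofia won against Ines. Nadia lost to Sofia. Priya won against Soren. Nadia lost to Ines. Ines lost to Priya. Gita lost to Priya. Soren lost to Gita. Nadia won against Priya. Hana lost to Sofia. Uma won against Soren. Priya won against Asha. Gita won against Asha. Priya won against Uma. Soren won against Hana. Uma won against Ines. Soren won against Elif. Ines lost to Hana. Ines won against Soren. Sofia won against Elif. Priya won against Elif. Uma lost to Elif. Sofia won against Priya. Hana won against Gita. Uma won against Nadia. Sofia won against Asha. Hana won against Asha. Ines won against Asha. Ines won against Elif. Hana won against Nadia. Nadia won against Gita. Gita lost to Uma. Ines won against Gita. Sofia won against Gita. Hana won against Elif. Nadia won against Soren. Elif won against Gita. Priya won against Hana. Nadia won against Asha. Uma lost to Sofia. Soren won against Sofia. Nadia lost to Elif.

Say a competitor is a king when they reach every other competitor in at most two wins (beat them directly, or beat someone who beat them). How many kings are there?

6

Asha cannot reach Uma, Ines, Gita, Nadia, Priya, Sofia, Soren, Elif, Hana in two steps.
Uma reaches everyone (king).
Ines reaches everyone (king).
Gita cannot reach Uma, Ines, Nadia, Priya in two steps.
Nadia reaches everyone (king).
Priya reaches everyone (king).
Sofia reaches everyone (king).
Soren reaches everyone (king).
Elif cannot reach Sofia, Hana in two steps.
Hana cannot reach Sofia in two steps.
Kings: Uma, Ines, Nadia, Priya, Sofia, Soren — 6.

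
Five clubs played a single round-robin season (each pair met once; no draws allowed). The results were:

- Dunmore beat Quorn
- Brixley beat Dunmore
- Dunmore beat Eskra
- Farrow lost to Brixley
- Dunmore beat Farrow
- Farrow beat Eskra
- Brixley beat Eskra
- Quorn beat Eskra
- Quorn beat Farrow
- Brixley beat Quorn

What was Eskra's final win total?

0

Eskra's results: beat no one; lost to Quorn, Farrow, Dunmore, Brixley.
That is 0 wins.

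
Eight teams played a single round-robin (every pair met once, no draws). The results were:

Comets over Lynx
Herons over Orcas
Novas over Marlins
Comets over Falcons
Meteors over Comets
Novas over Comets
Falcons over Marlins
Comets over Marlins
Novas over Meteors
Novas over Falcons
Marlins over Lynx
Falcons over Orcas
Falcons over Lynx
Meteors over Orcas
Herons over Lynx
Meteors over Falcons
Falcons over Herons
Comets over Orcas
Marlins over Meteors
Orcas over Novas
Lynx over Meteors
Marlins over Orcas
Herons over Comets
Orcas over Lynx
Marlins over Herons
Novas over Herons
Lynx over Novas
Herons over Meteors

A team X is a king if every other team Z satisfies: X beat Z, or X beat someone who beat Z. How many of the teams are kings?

Comets reaches everyone (king).
Falcons reaches everyone (king).
Marlins reaches everyone (king).
Meteors reaches everyone (king).
Herons reaches everyone (king).
Novas reaches everyone (king).
Orcas reaches everyone (king).
Lynx reaches everyone (king).
Kings: Comets, Falcons, Marlins, Meteors, Herons, Novas, Orcas, Lynx — 8.

8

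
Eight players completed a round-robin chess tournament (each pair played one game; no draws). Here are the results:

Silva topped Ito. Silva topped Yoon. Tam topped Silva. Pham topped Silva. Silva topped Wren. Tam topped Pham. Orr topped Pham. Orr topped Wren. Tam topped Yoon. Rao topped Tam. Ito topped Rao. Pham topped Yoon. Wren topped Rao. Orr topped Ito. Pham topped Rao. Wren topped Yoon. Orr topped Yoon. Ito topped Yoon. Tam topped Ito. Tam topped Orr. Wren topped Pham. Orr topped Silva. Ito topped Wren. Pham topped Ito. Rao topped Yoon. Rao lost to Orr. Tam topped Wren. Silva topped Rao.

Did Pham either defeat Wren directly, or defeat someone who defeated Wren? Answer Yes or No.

Pham did not beat Wren directly.
Pham beat Silva, Rao, Ito, Yoon. Of those, Silva beat Wren.

Yes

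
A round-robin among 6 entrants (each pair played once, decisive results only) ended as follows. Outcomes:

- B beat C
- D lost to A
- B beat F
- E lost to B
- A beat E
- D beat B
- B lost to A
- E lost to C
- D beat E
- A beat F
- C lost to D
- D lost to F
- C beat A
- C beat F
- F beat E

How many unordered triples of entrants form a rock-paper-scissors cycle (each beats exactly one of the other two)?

Of the C(6,3) = 20 triples, the cyclic ones are: {A, B, C}; {A, C, D}; {B, D, F}; {C, D, F}.
That is 4.

4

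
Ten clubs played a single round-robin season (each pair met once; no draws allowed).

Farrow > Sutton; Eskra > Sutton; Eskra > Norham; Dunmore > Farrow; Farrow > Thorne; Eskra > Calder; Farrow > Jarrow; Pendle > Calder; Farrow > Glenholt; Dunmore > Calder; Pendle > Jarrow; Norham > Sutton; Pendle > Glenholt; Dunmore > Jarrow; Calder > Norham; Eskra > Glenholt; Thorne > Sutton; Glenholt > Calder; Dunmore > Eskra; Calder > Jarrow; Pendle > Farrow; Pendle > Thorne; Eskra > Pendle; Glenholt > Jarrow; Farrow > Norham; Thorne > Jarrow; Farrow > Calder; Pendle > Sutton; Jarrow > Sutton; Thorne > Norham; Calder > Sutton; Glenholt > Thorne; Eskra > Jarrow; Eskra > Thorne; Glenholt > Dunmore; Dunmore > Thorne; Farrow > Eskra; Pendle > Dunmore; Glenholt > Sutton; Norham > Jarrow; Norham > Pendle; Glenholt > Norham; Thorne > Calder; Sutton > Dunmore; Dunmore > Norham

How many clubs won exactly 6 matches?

Win totals: Sutton 1, Glenholt 6, Calder 3, Eskra 7, Farrow 7, Jarrow 1, Norham 3, Thorne 4, Pendle 7, Dunmore 6.
Exactly 6: Glenholt, Dunmore — 2 clubs.

2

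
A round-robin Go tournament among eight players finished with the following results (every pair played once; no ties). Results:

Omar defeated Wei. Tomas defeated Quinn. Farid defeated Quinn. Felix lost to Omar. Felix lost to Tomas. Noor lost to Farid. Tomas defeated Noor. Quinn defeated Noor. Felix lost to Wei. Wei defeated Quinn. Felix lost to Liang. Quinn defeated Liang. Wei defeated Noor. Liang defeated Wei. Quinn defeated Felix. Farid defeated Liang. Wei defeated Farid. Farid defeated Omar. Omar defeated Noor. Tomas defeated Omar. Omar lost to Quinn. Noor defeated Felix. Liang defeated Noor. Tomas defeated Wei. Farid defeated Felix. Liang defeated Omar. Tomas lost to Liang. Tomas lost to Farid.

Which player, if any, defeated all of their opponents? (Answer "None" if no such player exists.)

Highest win total is Farid with 6 (out of 7 possible).
Farid lost to Wei, so no player went undefeated.

None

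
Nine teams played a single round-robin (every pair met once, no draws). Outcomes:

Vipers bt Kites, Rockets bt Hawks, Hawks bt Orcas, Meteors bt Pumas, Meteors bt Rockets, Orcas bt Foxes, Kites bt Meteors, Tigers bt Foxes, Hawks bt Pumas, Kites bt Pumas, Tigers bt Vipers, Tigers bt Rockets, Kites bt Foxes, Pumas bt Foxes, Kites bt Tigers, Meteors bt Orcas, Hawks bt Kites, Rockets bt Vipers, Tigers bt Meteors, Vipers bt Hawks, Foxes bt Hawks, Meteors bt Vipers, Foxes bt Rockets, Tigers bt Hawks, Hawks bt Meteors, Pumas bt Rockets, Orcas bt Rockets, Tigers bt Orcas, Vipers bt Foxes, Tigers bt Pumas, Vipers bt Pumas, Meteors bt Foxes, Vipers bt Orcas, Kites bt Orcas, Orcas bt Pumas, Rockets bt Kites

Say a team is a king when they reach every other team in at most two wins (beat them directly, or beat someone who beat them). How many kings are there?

Hawks reaches everyone (king).
Kites reaches everyone (king).
Tigers reaches everyone (king).
Vipers reaches everyone (king).
Foxes cannot reach Tigers in two steps.
Rockets reaches everyone (king).
Meteors cannot reach Tigers in two steps.
Pumas cannot reach Tigers, Meteors, Orcas in two steps.
Orcas cannot reach Tigers, Meteors in two steps.
Kings: Hawks, Kites, Tigers, Vipers, Rockets — 5.

5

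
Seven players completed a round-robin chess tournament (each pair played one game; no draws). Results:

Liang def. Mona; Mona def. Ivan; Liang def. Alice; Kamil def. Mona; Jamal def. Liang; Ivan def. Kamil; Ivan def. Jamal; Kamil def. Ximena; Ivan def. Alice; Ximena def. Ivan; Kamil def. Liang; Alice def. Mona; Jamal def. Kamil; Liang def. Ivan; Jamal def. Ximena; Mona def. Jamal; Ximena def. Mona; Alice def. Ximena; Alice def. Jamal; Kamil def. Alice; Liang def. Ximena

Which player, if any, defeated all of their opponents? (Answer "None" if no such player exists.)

None

Highest win total is Liang with 4 (out of 6 possible).
Liang lost to Jamal, Kamil, so no player went undefeated.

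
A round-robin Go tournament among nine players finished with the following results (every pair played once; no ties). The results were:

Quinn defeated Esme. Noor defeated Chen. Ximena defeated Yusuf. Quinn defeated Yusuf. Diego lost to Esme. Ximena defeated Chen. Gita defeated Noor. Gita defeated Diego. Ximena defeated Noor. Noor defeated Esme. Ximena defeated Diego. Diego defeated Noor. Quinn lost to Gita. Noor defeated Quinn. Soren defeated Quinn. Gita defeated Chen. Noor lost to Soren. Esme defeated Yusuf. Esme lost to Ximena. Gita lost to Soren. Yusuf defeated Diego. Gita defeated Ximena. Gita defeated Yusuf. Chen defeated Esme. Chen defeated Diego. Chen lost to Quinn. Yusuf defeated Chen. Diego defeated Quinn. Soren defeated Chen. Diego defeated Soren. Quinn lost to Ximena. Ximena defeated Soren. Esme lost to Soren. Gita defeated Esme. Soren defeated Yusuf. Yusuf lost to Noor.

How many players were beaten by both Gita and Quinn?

Gita beat: Chen, Noor, Yusuf, Quinn, Diego, Ximena, Esme.
Quinn beat: Chen, Yusuf, Esme.
Both beat: Chen, Yusuf, Esme — 3.

3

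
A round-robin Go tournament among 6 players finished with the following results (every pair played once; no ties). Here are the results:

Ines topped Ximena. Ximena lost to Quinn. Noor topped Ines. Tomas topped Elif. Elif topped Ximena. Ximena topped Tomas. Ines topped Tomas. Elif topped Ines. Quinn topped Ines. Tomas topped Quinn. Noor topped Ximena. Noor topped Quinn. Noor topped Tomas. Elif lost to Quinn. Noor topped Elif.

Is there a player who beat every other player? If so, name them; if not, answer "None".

Noor

Noor has 5 wins out of 5 opponents — a perfect record.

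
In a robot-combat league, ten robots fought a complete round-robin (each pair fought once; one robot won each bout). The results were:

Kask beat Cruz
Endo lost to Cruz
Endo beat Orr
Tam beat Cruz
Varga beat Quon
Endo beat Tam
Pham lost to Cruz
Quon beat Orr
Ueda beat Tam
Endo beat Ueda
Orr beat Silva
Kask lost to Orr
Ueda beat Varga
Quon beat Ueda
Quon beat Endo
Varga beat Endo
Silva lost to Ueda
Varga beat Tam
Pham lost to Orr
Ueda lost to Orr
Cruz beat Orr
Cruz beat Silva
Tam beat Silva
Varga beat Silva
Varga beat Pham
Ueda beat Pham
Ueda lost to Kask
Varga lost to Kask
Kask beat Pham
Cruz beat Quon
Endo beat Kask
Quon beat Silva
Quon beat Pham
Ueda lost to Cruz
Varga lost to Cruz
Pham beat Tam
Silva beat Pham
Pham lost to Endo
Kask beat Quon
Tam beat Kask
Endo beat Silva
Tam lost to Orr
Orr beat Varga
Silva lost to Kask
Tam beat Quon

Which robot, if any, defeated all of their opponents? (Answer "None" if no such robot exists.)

None

Highest win total is Cruz with 7 (out of 9 possible).
Cruz lost to Tam, Kask, so no robot went undefeated.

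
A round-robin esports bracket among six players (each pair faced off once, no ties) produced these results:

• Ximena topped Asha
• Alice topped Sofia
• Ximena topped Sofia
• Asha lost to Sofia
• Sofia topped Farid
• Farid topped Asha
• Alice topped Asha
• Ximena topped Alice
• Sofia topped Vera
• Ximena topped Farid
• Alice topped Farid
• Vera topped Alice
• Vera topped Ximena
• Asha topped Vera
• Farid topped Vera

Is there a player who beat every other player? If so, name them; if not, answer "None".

Highest win total is Ximena with 4 (out of 5 possible).
Ximena lost to Vera, so no player went undefeated.

None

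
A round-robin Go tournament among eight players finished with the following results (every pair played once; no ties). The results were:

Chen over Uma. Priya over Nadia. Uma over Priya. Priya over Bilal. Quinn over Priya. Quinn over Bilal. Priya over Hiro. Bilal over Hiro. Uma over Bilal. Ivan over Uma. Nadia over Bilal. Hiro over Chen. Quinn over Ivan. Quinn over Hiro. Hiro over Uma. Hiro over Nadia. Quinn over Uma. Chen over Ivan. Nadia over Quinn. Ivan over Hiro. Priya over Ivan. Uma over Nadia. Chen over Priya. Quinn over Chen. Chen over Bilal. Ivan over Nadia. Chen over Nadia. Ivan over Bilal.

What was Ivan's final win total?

4

Ivan's results: beat Hiro, Nadia, Bilal, Uma; lost to Chen, Quinn, Priya.
That is 4 wins.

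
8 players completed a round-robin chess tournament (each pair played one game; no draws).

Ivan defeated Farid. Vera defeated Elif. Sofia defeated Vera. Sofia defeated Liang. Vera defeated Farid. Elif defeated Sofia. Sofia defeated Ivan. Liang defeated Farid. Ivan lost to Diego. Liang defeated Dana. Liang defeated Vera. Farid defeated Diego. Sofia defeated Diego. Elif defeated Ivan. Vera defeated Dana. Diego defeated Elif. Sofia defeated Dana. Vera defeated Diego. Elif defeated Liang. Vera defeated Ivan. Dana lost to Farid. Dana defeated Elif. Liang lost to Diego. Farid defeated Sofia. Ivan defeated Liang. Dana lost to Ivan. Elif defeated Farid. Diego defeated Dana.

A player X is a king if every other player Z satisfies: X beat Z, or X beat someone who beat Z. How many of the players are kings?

7

Dana cannot reach Diego, Vera in two steps.
Ivan reaches everyone (king).
Diego reaches everyone (king).
Elif reaches everyone (king).
Sofia reaches everyone (king).
Vera reaches everyone (king).
Farid reaches everyone (king).
Liang reaches everyone (king).
Kings: Ivan, Diego, Elif, Sofia, Vera, Farid, Liang — 7.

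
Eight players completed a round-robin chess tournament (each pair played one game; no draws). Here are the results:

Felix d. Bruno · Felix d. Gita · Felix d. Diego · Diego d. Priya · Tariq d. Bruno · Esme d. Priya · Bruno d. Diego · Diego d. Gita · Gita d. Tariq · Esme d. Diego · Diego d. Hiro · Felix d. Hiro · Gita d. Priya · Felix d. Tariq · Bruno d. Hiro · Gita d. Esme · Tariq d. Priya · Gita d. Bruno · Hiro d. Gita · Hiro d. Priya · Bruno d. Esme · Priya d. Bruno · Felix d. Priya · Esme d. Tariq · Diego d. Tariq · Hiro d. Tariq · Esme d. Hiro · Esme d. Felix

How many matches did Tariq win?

2

Tariq's results: beat Priya, Bruno; lost to Diego, Gita, Hiro, Esme, Felix.
That is 2 wins.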